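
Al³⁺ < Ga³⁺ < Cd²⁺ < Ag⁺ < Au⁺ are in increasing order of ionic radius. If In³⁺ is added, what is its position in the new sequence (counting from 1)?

3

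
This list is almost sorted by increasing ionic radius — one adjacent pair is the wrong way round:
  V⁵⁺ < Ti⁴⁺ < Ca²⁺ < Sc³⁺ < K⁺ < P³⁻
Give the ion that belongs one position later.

Ca²⁺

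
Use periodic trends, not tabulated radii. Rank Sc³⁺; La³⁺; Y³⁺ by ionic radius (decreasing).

La³⁺ > Y³⁺ > Sc³⁺

Same group, same charge. Going down the group adds an extra shell of electrons, so the ion gets larger: Sc³⁺ is highest in the group and smallest.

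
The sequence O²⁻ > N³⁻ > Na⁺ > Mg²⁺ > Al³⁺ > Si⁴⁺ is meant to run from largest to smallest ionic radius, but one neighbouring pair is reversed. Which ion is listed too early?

Compare adjacent ions: both have 10 electrons but Z(O)=8 > Z(N)=7, so O²⁻ should be the smaller of the two — yet in this decreasing list O²⁻ sits before N³⁻. Nothing else is reversed, so O²⁻ should move one place to the right.

O²⁻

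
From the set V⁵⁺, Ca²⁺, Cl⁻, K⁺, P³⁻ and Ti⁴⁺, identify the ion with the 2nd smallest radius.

All of these have 18 electrons (isoelectronic). With the same electron cloud, the ion with the most protons pulls it in tightest. Nuclear charges: V⁵⁺ (Z=23), Ti⁴⁺ (Z=22), Ca²⁺ (Z=20), K⁺ (Z=19), Cl⁻ (Z=17), P³⁻ (Z=15). Highest Z is smallest.
Ordering: V⁵⁺ < Ti⁴⁺ < Ca²⁺ < K⁺ < Cl⁻ < P³⁻. The 2nd smallest is Ti⁴⁺.

Ti⁴⁺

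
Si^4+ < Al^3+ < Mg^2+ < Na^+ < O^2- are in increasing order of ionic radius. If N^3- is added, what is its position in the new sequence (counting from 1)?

Each ion has 10 electrons. The ranking follows nuclear charge in reverse — greater Z gives a smaller radius. Si^4+ (Z=14), Al^3+ (Z=13), Mg^2+ (Z=12), Na^+ (Z=11), O^2- (Z=8), N^3- (Z=7).
The complete sequence is Si^4+ < Al^3+ < Mg^2+ < Na^+ < O^2- < N^3-. N^3- sits at position 6.

6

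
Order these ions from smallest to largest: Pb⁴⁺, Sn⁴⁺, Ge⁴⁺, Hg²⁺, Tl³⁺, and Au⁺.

Electron counts and nuclear charges: Ge⁴⁺ (Z=32, 28 e⁻), Sn⁴⁺ (Z=50, 46 e⁻), Pb⁴⁺ (Z=82, 78 e⁻), Tl³⁺ (Z=81, 78 e⁻), Hg²⁺ (Z=80, 78 e⁻), Au⁺ (Z=79, 78 e⁻). Ge⁴⁺ < Sn⁴⁺ (same group, 1 shell fewer); Sn⁴⁺ < Pb⁴⁺ (same group, 1 shell fewer); Pb⁴⁺ < Tl³⁺ (both 78 e⁻, Z=82>81); Tl³⁺ < Hg²⁺ (both 78 e⁻, Z=81>80); Hg²⁺ < Au⁺ (both 78 e⁻, Z=80>79).

Ge⁴⁺ < Sn⁴⁺ < Pb⁴⁺ < Tl³⁺ < Hg²⁺ < Au⁺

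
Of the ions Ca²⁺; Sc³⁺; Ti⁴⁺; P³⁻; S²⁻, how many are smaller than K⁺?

3

All of these have 18 electrons (isoelectronic). With the same electron cloud, the ion with the most protons pulls it in tightest. Nuclear charges: Ti⁴⁺ (Z=22), Sc³⁺ (Z=21), Ca²⁺ (Z=20), K⁺ (Z=19), S²⁻ (Z=16), P³⁻ (Z=15). Highest Z is smallest.
Placing each against K⁺: smaller — Ti⁴⁺, Sc³⁺, Ca²⁺; larger — S²⁻, P³⁻. That's 3.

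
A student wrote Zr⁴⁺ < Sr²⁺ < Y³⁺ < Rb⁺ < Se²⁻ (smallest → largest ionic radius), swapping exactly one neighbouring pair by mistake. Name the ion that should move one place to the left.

Compare adjacent ions: they are isoelectronic (36 e⁻) and Y has more protons than Sr (39 vs 38), making Y³⁺ smaller — yet in this increasing list Sr²⁺ sits before Y³⁺. Nothing else is reversed, so Y³⁺ should move one place to the left.

Y³⁺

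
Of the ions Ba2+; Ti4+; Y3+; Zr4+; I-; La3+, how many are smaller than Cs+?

First list Z and electron count for each: Ti4+ has 18 e⁻ (Z=22), Zr4+ has 36 e⁻ (Z=40), Y3+ has 36 e⁻ (Z=39), La3+ has 54 e⁻ (Z=57), Ba2+ has 54 e⁻ (Z=56), Cs+ has 54 e⁻ (Z=55), I- has 54 e⁻ (Z=53). Ti4+ < Zr4+ (same group, period 4 vs 5); Zr4+ < Y3+ (isoelectronic, higher Z=40 is smaller); Y3+ < La3+ (same group, period 5 vs 6); La3+ < Ba2+ (both 54 e⁻, Z=57>56); Ba2+ < Cs+ (both 54 e⁻, Z=56>55); Cs+ < I- (isoelectronic, higher Z=55 is smaller).
Placing each against Cs+: smaller — Ti4+, Zr4+, Y3+, La3+, Ba2+; larger — I-. So 5 are smaller.

5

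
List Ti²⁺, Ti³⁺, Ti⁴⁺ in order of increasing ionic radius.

For a single element, ionic radius drops as positive charge rises — Ti⁴⁺ < Ti²⁺.

Ti⁴⁺ < Ti³⁺ < Ti²⁺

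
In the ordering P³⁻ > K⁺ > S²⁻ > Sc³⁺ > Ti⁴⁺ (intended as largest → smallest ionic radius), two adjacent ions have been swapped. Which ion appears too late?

S²⁻

The pair K⁺, S²⁻ is the wrong way round — they are isoelectronic (18 e⁻) and K has more protons than S (19 vs 16), making K⁺ smaller. All other adjacent pairs agree with periodic trends, so S²⁻ is the misplaced ion.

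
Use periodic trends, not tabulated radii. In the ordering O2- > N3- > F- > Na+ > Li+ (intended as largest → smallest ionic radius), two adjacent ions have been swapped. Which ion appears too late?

N3-

The pair O2-, N3- is the wrong way round — they are isoelectronic (10 e⁻) and O has more protons than N (8 vs 7), making O2- smaller. All other adjacent pairs agree with periodic trends, so N3- is the misplaced ion.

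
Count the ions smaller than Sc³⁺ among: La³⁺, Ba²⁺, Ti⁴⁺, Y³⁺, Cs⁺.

1

Electron counts and nuclear charges: Ti⁴⁺ has 18 e⁻ (Z=22), Sc³⁺ has 18 e⁻ (Z=21), Y³⁺ has 36 e⁻ (Z=39), La³⁺ has 54 e⁻ (Z=57), Ba²⁺ has 54 e⁻ (Z=56), Cs⁺ has 54 e⁻ (Z=55). Ti⁴⁺ < Sc³⁺ (both 18 e⁻, Z=22>21); Sc³⁺ < Y³⁺ (same group, 1 shell fewer); Y³⁺ < La³⁺ (same group, 1 shell fewer); La³⁺ < Ba²⁺ (isoelectronic, higher Z=57 is smaller); Ba²⁺ < Cs⁺ (isoelectronic, higher Z=56 is smaller).
Ordering all of them (including Sc³⁺) by radius gives Ti⁴⁺ < Sc³⁺ < Y³⁺ < La³⁺ < Ba²⁺ < Cs⁺. That's 1.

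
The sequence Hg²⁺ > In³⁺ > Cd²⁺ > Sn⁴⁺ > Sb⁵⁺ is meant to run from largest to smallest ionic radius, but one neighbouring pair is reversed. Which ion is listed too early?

Compare adjacent ions: they are isoelectronic (46 e⁻) and In has more protons than Cd (49 vs 48), making In³⁺ smaller — yet in this decreasing list In³⁺ sits before Cd²⁺. Nothing else is reversed, so In³⁺ should move one place to the right.

In³⁺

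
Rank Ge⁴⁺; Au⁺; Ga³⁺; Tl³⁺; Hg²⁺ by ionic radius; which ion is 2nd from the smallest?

Ga³⁺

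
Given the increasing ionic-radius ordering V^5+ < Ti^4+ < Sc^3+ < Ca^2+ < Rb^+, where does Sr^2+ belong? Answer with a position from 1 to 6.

5

V^5+: 18 e⁻, Z=23, Ti^4+: 18 e⁻, Z=22, Sc^3+: 18 e⁻, Z=21, Ca^2+: 18 e⁻, Z=20, Sr^2+: 36 e⁻, Z=38, Rb^+: 36 e⁻, Z=37. V^5+ < Ti^4+ (both 18 e⁻, Z=23>22); Ti^4+ < Sc^3+ (both 18 e⁻, Z=22>21); Sc^3+ < Ca^2+ (isoelectronic, higher Z=21 is smaller); Ca^2+ < Sr^2+ (same group, period 4 vs 5); Sr^2+ < Rb^+ (both 36 e⁻, Z=38>37).
The complete sequence is V^5+ < Ti^4+ < Sc^3+ < Ca^2+ < Sr^2+ < Rb^+. Sr^2+ sits at position 5.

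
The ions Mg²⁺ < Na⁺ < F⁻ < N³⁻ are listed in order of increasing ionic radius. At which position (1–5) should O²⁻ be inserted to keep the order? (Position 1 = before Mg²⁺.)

4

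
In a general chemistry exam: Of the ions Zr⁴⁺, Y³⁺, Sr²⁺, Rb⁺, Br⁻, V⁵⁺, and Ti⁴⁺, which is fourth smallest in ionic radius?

Y³⁺

Electron counts and nuclear charges: V⁵⁺ has 18 e⁻ (Z=23), Ti⁴⁺ has 18 e⁻ (Z=22), Zr⁴⁺ has 36 e⁻ (Z=40), Y³⁺ has 36 e⁻ (Z=39), Sr²⁺ has 36 e⁻ (Z=38), Rb⁺ has 36 e⁻ (Z=37), Br⁻ has 36 e⁻ (Z=35). V⁵⁺ < Ti⁴⁺ (isoelectronic, higher Z=23 is smaller); Ti⁴⁺ < Zr⁴⁺ (same group, 1 shell fewer); Zr⁴⁺ < Y³⁺ (both 36 e⁻, Z=40>39); Y³⁺ < Sr²⁺ (both 36 e⁻, Z=39>38); Sr²⁺ < Rb⁺ (isoelectronic, higher Z=38 is smaller); Rb⁺ < Br⁻ (both 36 e⁻, Z=37>35).
That gives V⁵⁺ < Ti⁴⁺ < Zr⁴⁺ < Y³⁺ < Sr²⁺ < Rb⁺ < Br⁻. From the smallest end, number 4 is Y³⁺.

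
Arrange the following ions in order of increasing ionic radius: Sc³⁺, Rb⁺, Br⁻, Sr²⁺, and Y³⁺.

Work out protons and electrons: Sc³⁺ (Z=21, 18 e⁻), Y³⁺ (Z=39, 36 e⁻), Sr²⁺ (Z=38, 36 e⁻), Rb⁺ (Z=37, 36 e⁻), Br⁻ (Z=35, 36 e⁻). Sc³⁺ < Y³⁺ (same group, 1 shell fewer); Y³⁺ < Sr²⁺ (isoelectronic, higher Z=39 is smaller); Sr²⁺ < Rb⁺ (isoelectronic, higher Z=38 is smaller); Rb⁺ < Br⁻ (both 36 e⁻, Z=37>35).

Sc³⁺ < Y³⁺ < Sr²⁺ < Rb⁺ < Br⁻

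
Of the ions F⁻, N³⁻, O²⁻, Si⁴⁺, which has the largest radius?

Each ion has 10 electrons. The ranking follows nuclear charge in reverse — greater Z gives a smaller radius. Si⁴⁺ (Z=14), F⁻ (Z=9), O²⁻ (Z=8), N³⁻ (Z=7).

N³⁻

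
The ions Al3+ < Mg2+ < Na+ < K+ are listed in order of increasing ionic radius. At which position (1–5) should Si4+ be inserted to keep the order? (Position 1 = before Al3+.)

1

Work out protons and electrons: Si4+ has 10 e⁻ (Z=14), Al3+ has 10 e⁻ (Z=13), Mg2+ has 10 e⁻ (Z=12), Na+ has 10 e⁻ (Z=11), K+ has 18 e⁻ (Z=19). Si4+ < Al3+ (both 10 e⁻, Z=14>13); Al3+ < Mg2+ (both 10 e⁻, Z=13>12); Mg2+ < Na+ (isoelectronic, higher Z=12 is smaller); Na+ < K+ (same group, period 3 vs 4).
Merged order: Si4+ < Al3+ < Mg2+ < Na+ < K+ — Si4+ is number 1.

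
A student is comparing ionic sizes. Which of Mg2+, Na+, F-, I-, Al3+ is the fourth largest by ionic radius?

Al3+ has 10 e⁻ (Z=13), Mg2+ has 10 e⁻ (Z=12), Na+ has 10 e⁻ (Z=11), F- has 10 e⁻ (Z=9), I- has 54 e⁻ (Z=53). Al3+ < Mg2+ (both 10 e⁻, Z=13>12); Mg2+ < Na+ (isoelectronic, higher Z=12 is smaller); Na+ < F- (isoelectronic, higher Z=11 is smaller); F- < I- (same group, 3 shells fewer).
Full ascending order: Al3+ < Mg2+ < Na+ < F- < I-. Counting from the largest, position 4 is Mg2+.

Mg2+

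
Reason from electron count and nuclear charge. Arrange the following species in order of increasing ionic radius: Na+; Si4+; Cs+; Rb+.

Si4+ < Na+ < Rb+ < Cs+

Tabulating Z and e⁻: Si4+ (Z=14, 10 e⁻), Na+ (Z=11, 10 e⁻), Rb+ (Z=37, 36 e⁻), Cs+ (Z=55, 54 e⁻). Si4+ < Na+ (both 10 e⁻, Z=14>11); Na+ < Rb+ (same group, 2 shells fewer); Rb+ < Cs+ (same group, 1 shell fewer).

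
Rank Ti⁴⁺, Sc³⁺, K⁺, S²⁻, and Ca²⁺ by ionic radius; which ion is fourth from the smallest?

Isoelectronic series (18 e⁻ each). Size is set by nuclear charge: more protons means a smaller ion. Ti⁴⁺ (Z=22), Sc³⁺ (Z=21), Ca²⁺ (Z=20), K⁺ (Z=19), S²⁻ (Z=16).
So the order is Ti⁴⁺ < Sc³⁺ < Ca²⁺ < K⁺ < S²⁻; the 4th-smallest ion is K⁺.

K⁺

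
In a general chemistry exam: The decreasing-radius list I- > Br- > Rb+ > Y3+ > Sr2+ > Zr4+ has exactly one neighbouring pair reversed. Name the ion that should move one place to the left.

Sr2+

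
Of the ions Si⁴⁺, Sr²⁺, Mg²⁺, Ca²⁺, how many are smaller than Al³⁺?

Si⁴⁺ (Z=14, 10 e⁻), Al³⁺ (Z=13, 10 e⁻), Mg²⁺ (Z=12, 10 e⁻), Ca²⁺ (Z=20, 18 e⁻), Sr²⁺ (Z=38, 36 e⁻). Si⁴⁺ < Al³⁺ (isoelectronic, higher Z=14 is smaller); Al³⁺ < Mg²⁺ (isoelectronic, higher Z=13 is smaller); Mg²⁺ < Ca²⁺ (same group, 1 shell fewer); Ca²⁺ < Sr²⁺ (same group, 1 shell fewer).
Placing each against Al³⁺: smaller — Si⁴⁺; larger — Mg²⁺, Ca²⁺, Sr²⁺. Count: 1.

1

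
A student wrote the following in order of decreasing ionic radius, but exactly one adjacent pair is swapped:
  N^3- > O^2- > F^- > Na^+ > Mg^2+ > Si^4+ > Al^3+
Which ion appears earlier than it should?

Scanning neighbour by neighbour, only Si^4+/Al^3+ violates a trend: Si^4+ and Al^3+ share 10 electrons; the higher nuclear charge on Si (Z=14) contracts it more, so Si^4+ < Al^3+. That makes Si^4+ the one sitting a position early relative to where it belongs.

Si^4+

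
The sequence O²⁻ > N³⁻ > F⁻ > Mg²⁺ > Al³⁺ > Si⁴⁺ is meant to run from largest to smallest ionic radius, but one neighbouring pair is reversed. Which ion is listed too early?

O²⁻

The pair O²⁻, N³⁻ is the wrong way round — both have 10 electrons but Z(O)=8 > Z(N)=7, so O²⁻ should be the smaller of the two. All other adjacent pairs agree with periodic trends, so O²⁻ is the misplaced ion.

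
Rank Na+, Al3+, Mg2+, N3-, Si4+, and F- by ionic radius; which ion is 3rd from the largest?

Each ion has 10 electrons. The ranking follows nuclear charge in reverse — greater Z gives a smaller radius. Si4+ (Z=14), Al3+ (Z=13), Mg2+ (Z=12), Na+ (Z=11), F- (Z=9), N3- (Z=7).
Full ascending order: Si4+ < Al3+ < Mg2+ < Na+ < F- < N3-. Counting from the largest, position 3 is Na+.

Na+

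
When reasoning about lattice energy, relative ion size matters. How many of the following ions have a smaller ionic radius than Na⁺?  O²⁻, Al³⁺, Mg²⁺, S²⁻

Electron counts and nuclear charges: Al³⁺: 10 e⁻, Z=13, Mg²⁺: 10 e⁻, Z=12, Na⁺: 10 e⁻, Z=11, O²⁻: 10 e⁻, Z=8, S²⁻: 18 e⁻, Z=16. Al³⁺ < Mg²⁺ (isoelectronic, higher Z=13 is smaller); Mg²⁺ < Na⁺ (both 10 e⁻, Z=12>11); Na⁺ < O²⁻ (isoelectronic, higher Z=11 is smaller); O²⁻ < S²⁻ (same group, period 2 vs 3).
Ordering all of them (including Na⁺) by radius gives Al³⁺ < Mg²⁺ < Na⁺ < O²⁻ < S²⁻. That's 2.

2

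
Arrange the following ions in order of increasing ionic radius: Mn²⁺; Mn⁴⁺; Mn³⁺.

For a single element, ionic radius drops as positive charge rises — Mn⁴⁺ < Mn²⁺.

Mn⁴⁺ < Mn³⁺ < Mn²⁺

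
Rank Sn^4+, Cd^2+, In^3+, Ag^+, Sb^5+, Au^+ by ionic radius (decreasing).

Electron counts and nuclear charges: Sb^5+: 46 e⁻, Z=51, Sn^4+: 46 e⁻, Z=50, In^3+: 46 e⁻, Z=49, Cd^2+: 46 e⁻, Z=48, Ag^+: 46 e⁻, Z=47, Au^+: 78 e⁻, Z=79. Sb^5+ < Sn^4+ (both 46 e⁻, Z=51>50); Sn^4+ < In^3+ (both 46 e⁻, Z=50>49); In^3+ < Cd^2+ (isoelectronic, higher Z=49 is smaller); Cd^2+ < Ag^+ (both 46 e⁻, Z=48>47); Ag^+ < Au^+ (same group, 1 shell fewer).

Au^+ > Ag^+ > Cd^2+ > In^3+ > Sn^4+ > Sb^5+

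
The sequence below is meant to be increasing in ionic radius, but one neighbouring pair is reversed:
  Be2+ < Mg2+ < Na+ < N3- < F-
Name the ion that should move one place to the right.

The pair N3-, F- is the wrong way round — F- and N3- share 10 electrons; the higher nuclear charge on F (Z=9) contracts it more, so F- < N3-. All other adjacent pairs agree with periodic trends, so N3- is the misplaced ion.

N3-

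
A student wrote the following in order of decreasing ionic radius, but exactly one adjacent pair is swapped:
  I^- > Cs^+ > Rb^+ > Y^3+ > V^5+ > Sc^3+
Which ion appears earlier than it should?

The pair V^5+, Sc^3+ is the wrong way round — both have 18 electrons but Z(V)=23 > Z(Sc)=21, so V^5+ should be the smaller of the two. All other adjacent pairs agree with periodic trends, so V^5+ is the misplaced ion.

V^5+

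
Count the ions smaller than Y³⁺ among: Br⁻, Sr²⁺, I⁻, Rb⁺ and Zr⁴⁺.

1

Electron counts and nuclear charges: Zr⁴⁺ has 36 e⁻ (Z=40), Y³⁺ has 36 e⁻ (Z=39), Sr²⁺ has 36 e⁻ (Z=38), Rb⁺ has 36 e⁻ (Z=37), Br⁻ has 36 e⁻ (Z=35), I⁻ has 54 e⁻ (Z=53). Zr⁴⁺ < Y³⁺ (both 36 e⁻, Z=40>39); Y³⁺ < Sr²⁺ (isoelectronic, higher Z=39 is smaller); Sr²⁺ < Rb⁺ (both 36 e⁻, Z=38>37); Rb⁺ < Br⁻ (both 36 e⁻, Z=37>35); Br⁻ < I⁻ (same group, 1 shell fewer).
Ordering all of them (including Y³⁺) by radius gives Zr⁴⁺ < Y³⁺ < Sr²⁺ < Rb⁺ < Br⁻ < I⁻. Count: 1.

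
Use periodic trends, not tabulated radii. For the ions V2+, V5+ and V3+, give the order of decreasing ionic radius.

V2+ > V3+ > V5+

Same element, different charge: the more highly charged cation has fewer electrons and a greater effective nuclear charge per electron, making V5+ the smallest.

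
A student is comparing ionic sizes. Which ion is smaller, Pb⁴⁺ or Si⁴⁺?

Same group, same charge. Going down the group adds an extra shell of electrons, so the ion gets larger: Si⁴⁺ is highest in the group and smallest.

Si⁴⁺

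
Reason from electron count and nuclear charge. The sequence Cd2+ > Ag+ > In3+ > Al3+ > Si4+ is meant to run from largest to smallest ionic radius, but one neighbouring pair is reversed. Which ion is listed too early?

Check each adjacent pair. Cd2+ and Ag+ are reversed: both have 46 electrons but Z(Cd)=48 > Z(Ag)=47, so Cd2+ should be the smaller of the two. No other neighbouring pair contradicts the periodic trends, so Cd2+ is the ion listed too early.

Cd2+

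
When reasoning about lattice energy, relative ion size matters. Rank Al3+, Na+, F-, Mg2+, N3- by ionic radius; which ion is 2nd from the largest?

Isoelectronic series (10 e⁻ each). Size is set by nuclear charge: more protons means a smaller ion. Al3+ (Z=13), Mg2+ (Z=12), Na+ (Z=11), F- (Z=9), N3- (Z=7).
So the order is Al3+ < Mg2+ < Na+ < F- < N3-; the 2nd-largest ion is F-.

F-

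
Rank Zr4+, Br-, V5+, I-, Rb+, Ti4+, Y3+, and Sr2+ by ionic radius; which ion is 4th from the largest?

Work out protons and electrons: V5+ has 18 e⁻ (Z=23), Ti4+ has 18 e⁻ (Z=22), Zr4+ has 36 e⁻ (Z=40), Y3+ has 36 e⁻ (Z=39), Sr2+ has 36 e⁻ (Z=38), Rb+ has 36 e⁻ (Z=37), Br- has 36 e⁻ (Z=35), I- has 54 e⁻ (Z=53). V5+ < Ti4+ (isoelectronic, higher Z=23 is smaller); Ti4+ < Zr4+ (same group, 1 shell fewer); Zr4+ < Y3+ (isoelectronic, higher Z=40 is smaller); Y3+ < Sr2+ (isoelectronic, higher Z=39 is smaller); Sr2+ < Rb+ (both 36 e⁻, Z=38>37); Rb+ < Br- (isoelectronic, higher Z=37 is smaller); Br- < I- (same group, period 4 vs 5).
So the order is V5+ < Ti4+ < Zr4+ < Y3+ < Sr2+ < Rb+ < Br- < I-; the 4th-largest ion is Sr2+.

Sr2+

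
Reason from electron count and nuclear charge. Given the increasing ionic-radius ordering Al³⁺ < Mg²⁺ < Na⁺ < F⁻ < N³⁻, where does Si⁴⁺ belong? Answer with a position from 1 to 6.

1

These species are isoelectronic with 10 electrons. The only difference is the number of protons: Si⁴⁺ (Z=14), Al³⁺ (Z=13), Mg²⁺ (Z=12), Na⁺ (Z=11), F⁻ (Z=9), N³⁻ (Z=7). The strongest nuclear pull (Si⁴⁺) gives the smallest ion.
The complete sequence is Si⁴⁺ < Al³⁺ < Mg²⁺ < Na⁺ < F⁻ < N³⁻. Si⁴⁺ sits at position 1.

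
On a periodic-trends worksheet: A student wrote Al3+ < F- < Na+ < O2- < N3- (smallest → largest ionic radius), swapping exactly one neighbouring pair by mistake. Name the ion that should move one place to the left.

Compare adjacent ions: both have 10 electrons but Z(Na)=11 > Z(F)=9, so Na+ should be the smaller of the two — yet in this increasing list F- sits before Na+. Nothing else is reversed, so Na+ should move one place to the left.

Na+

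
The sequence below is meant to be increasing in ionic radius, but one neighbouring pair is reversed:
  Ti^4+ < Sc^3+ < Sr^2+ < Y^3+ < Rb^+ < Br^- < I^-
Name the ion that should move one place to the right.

Sr^2+

Scanning neighbour by neighbour, only Sr^2+/Y^3+ violates a trend: they are isoelectronic (36 e⁻) and Y has more protons than Sr (39 vs 38), making Y^3+ smaller. That makes Sr^2+ the one sitting a position early relative to where it belongs.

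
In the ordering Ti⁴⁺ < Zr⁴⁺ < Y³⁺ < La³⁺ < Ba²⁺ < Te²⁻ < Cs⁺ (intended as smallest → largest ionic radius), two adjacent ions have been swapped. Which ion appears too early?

Scanning neighbour by neighbour, only Te²⁻/Cs⁺ violates a trend: both have 54 electrons but Z(Cs)=55 > Z(Te)=52, so Cs⁺ should be the smaller of the two. That makes Te²⁻ the one sitting a position early relative to where it belongs.

Te²⁻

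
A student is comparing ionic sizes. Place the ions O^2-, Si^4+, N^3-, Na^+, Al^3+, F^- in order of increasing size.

Si^4+ < Al^3+ < Na^+ < F^- < O^2- < N^3-

All of these have 10 electrons (isoelectronic). With the same electron cloud, the ion with the most protons pulls it in tightest. Nuclear charges: Si^4+ (Z=14), Al^3+ (Z=13), Na^+ (Z=11), F^- (Z=9), O^2- (Z=8), N^3- (Z=7). Highest Z is smallest.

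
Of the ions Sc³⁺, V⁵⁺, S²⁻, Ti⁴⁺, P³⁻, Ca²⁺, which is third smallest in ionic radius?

Sc³⁺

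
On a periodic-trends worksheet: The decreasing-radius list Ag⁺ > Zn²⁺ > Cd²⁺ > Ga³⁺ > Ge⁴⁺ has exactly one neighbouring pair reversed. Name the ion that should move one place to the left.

Cd²⁺

The pair Zn²⁺, Cd²⁺ is the wrong way round — both in group 12 with the same charge; Zn²⁺ (period 4) has the smaller radius. All other adjacent pairs agree with periodic trends, so Cd²⁺ is the misplaced ion.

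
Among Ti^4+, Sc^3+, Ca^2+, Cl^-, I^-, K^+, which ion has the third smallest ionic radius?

Work out protons and electrons: Ti^4+: 18 e⁻, Z=22, Sc^3+: 18 e⁻, Z=21, Ca^2+: 18 e⁻, Z=20, K^+: 18 e⁻, Z=19, Cl^-: 18 e⁻, Z=17, I^-: 54 e⁻, Z=53. Ti^4+ < Sc^3+ (isoelectronic, higher Z=22 is smaller); Sc^3+ < Ca^2+ (isoelectronic, higher Z=21 is smaller); Ca^2+ < K^+ (both 18 e⁻, Z=20>19); K^+ < Cl^- (both 18 e⁻, Z=19>17); Cl^- < I^- (same group, 2 shells fewer).
That gives Ti^4+ < Sc^3+ < Ca^2+ < K^+ < Cl^- < I^-. From the smallest end, number 3 is Ca^2+.

Ca^2+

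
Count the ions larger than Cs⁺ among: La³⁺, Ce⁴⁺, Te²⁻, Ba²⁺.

These species are isoelectronic with 54 electrons. The only difference is the number of protons: Ce⁴⁺ (Z=58), La³⁺ (Z=57), Ba²⁺ (Z=56), Cs⁺ (Z=55), Te²⁻ (Z=52). The strongest nuclear pull (Ce⁴⁺) gives the smallest ion.
Overall: Ce⁴⁺ < La³⁺ < Ba²⁺ < Cs⁺ < Te²⁻. Cs⁺ has 3 below it and 1 above. So 1 is larger.

1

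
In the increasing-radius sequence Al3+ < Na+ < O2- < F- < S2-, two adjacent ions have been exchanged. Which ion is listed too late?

F-

The pair O2-, F- is the wrong way round — F- and O2- share 10 electrons; the higher nuclear charge on F (Z=9) contracts it more, so F- < O2-. All other adjacent pairs agree with periodic trends, so F- is the misplaced ion.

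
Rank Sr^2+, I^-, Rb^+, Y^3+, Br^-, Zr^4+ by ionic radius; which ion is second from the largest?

Br^-

First list Z and electron count for each: Zr^4+ has 36 e⁻ (Z=40), Y^3+ has 36 e⁻ (Z=39), Sr^2+ has 36 e⁻ (Z=38), Rb^+ has 36 e⁻ (Z=37), Br^- has 36 e⁻ (Z=35), I^- has 54 e⁻ (Z=53). Zr^4+ < Y^3+ (isoelectronic, higher Z=40 is smaller); Y^3+ < Sr^2+ (isoelectronic, higher Z=39 is smaller); Sr^2+ < Rb^+ (both 36 e⁻, Z=38>37); Rb^+ < Br^- (both 36 e⁻, Z=37>35); Br^- < I^- (same group, 1 shell fewer).
That gives Zr^4+ < Y^3+ < Sr^2+ < Rb^+ < Br^- < I^-. From the largest end, number 2 is Br^-.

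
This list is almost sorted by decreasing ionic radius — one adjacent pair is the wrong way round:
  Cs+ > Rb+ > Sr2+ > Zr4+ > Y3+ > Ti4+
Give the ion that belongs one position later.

Scanning neighbour by neighbour, only Zr4+/Y3+ violates a trend: both have 36 electrons but Z(Zr)=40 > Z(Y)=39, so Zr4+ should be the smaller of the two. That makes Zr4+ the one sitting a position early relative to where it belongs.

Zr4+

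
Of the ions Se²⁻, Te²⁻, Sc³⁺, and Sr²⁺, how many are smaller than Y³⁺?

1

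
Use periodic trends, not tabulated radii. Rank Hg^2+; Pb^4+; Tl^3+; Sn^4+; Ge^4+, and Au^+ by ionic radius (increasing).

Work out protons and electrons: Ge^4+ has 28 e⁻ (Z=32), Sn^4+ has 46 e⁻ (Z=50), Pb^4+ has 78 e⁻ (Z=82), Tl^3+ has 78 e⁻ (Z=81), Hg^2+ has 78 e⁻ (Z=80), Au^+ has 78 e⁻ (Z=79). Ge^4+ < Sn^4+ (same group, 1 shell fewer); Sn^4+ < Pb^4+ (same group, 1 shell fewer); Pb^4+ < Tl^3+ (both 78 e⁻, Z=82>81); Tl^3+ < Hg^2+ (both 78 e⁻, Z=81>80); Hg^2+ < Au^+ (isoelectronic, higher Z=80 is smaller).

Ge^4+ < Sn^4+ < Pb^4+ < Tl^3+ < Hg^2+ < Au^+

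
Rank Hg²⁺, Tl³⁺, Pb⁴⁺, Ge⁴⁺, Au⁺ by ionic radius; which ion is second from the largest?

Hg²⁺

First list Z and electron count for each: Ge⁴⁺: 28 e⁻, Z=32, Pb⁴⁺: 78 e⁻, Z=82, Tl³⁺: 78 e⁻, Z=81, Hg²⁺: 78 e⁻, Z=80, Au⁺: 78 e⁻, Z=79. Ge⁴⁺ < Pb⁴⁺ (same group, period 4 vs 6); Pb⁴⁺ < Tl³⁺ (both 78 e⁻, Z=82>81); Tl³⁺ < Hg²⁺ (isoelectronic, higher Z=81 is smaller); Hg²⁺ < Au⁺ (isoelectronic, higher Z=80 is smaller).
That gives Ge⁴⁺ < Pb⁴⁺ < Tl³⁺ < Hg²⁺ < Au⁺. From the largest end, number 2 is Hg²⁺.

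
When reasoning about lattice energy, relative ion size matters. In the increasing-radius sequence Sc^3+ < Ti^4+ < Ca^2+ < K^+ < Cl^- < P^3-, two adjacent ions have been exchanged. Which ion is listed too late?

Ti^4+

The pair Sc^3+, Ti^4+ is the wrong way round — both have 18 electrons but Z(Ti)=22 > Z(Sc)=21, so Ti^4+ should be the smaller of the two. All other adjacent pairs agree with periodic trends, so Ti^4+ is the misplaced ion.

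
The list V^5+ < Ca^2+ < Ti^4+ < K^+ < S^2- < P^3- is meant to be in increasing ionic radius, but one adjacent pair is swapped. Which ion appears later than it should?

Ti^4+

The pair Ca^2+, Ti^4+ is the wrong way round — both have 18 electrons but Z(Ti)=22 > Z(Ca)=20, so Ti^4+ should be the smaller of the two. All other adjacent pairs agree with periodic trends, so Ti^4+ is the misplaced ion.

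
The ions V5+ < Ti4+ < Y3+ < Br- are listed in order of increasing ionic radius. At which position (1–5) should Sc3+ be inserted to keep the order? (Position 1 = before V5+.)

Tabulating Z and e⁻: V5+: 18 e⁻, Z=23, Ti4+: 18 e⁻, Z=22, Sc3+: 18 e⁻, Z=21, Y3+: 36 e⁻, Z=39, Br-: 36 e⁻, Z=35. V5+ < Ti4+ (both 18 e⁻, Z=23>22); Ti4+ < Sc3+ (isoelectronic, higher Z=22 is smaller); Sc3+ < Y3+ (same group, 1 shell fewer); Y3+ < Br- (both 36 e⁻, Z=39>35).
Merged order: V5+ < Ti4+ < Sc3+ < Y3+ < Br- — Sc3+ is number 3.

3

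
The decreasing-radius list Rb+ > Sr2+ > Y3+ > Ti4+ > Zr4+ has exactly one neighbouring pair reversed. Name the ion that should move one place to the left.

The pair Ti4+, Zr4+ is the wrong way round — Ti4+ and Zr4+ are in one column with the same charge; the lighter period-4 ion has one fewer shell and is smaller. All other adjacent pairs agree with periodic trends, so Zr4+ is the misplaced ion.

Zr4+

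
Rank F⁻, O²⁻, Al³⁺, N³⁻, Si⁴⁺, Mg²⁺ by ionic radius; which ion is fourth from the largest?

Mg²⁺

Isoelectronic series (10 e⁻ each). Size is set by nuclear charge: more protons means a smaller ion. Si⁴⁺ (Z=14), Al³⁺ (Z=13), Mg²⁺ (Z=12), F⁻ (Z=9), O²⁻ (Z=8), N³⁻ (Z=7).
Full ascending order: Si⁴⁺ < Al³⁺ < Mg²⁺ < F⁻ < O²⁻ < N³⁻. Counting from the largest, position 4 is Mg²⁺.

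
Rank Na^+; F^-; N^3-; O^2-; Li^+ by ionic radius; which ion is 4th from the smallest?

Work out protons and electrons: Li^+ (Z=3, 2 e⁻), Na^+ (Z=11, 10 e⁻), F^- (Z=9, 10 e⁻), O^2- (Z=8, 10 e⁻), N^3- (Z=7, 10 e⁻). Li^+ < Na^+ (same group, period 2 vs 3); Na^+ < F^- (isoelectronic, higher Z=11 is smaller); F^- < O^2- (both 10 e⁻, Z=9>8); O^2- < N^3- (both 10 e⁻, Z=8>7).
Ordering: Li^+ < Na^+ < F^- < O^2- < N^3-. The 4th smallest is O^2-.

O^2-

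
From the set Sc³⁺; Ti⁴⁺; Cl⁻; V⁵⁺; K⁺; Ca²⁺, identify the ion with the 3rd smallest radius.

Sc³⁺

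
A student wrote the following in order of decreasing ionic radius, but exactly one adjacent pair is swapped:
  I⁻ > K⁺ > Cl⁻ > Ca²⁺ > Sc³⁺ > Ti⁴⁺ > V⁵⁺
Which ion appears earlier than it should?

K⁺

Compare adjacent ions: both have 18 electrons but Z(K)=19 > Z(Cl)=17, so K⁺ should be the smaller of the two — yet in this decreasing list K⁺ sits before Cl⁻. Nothing else is reversed, so K⁺ should move one place to the right.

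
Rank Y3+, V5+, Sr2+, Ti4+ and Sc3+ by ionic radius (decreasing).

Sr2+ > Y3+ > Sc3+ > Ti4+ > V5+

V5+ has 18 e⁻ (Z=23), Ti4+ has 18 e⁻ (Z=22), Sc3+ has 18 e⁻ (Z=21), Y3+ has 36 e⁻ (Z=39), Sr2+ has 36 e⁻ (Z=38). V5+ < Ti4+ (both 18 e⁻, Z=23>22); Ti4+ < Sc3+ (both 18 e⁻, Z=22>21); Sc3+ < Y3+ (same group, period 4 vs 5); Y3+ < Sr2+ (both 36 e⁻, Z=39>38).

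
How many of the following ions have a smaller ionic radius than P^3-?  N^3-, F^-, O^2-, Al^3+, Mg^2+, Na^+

6

Al^3+ has 10 e⁻ (Z=13), Mg^2+ has 10 e⁻ (Z=12), Na^+ has 10 e⁻ (Z=11), F^- has 10 e⁻ (Z=9), O^2- has 10 e⁻ (Z=8), N^3- has 10 e⁻ (Z=7), P^3- has 18 e⁻ (Z=15). Al^3+ < Mg^2+ (isoelectronic, higher Z=13 is smaller); Mg^2+ < Na^+ (isoelectronic, higher Z=12 is smaller); Na^+ < F^- (isoelectronic, higher Z=11 is smaller); F^- < O^2- (both 10 e⁻, Z=9>8); O^2- < N^3- (isoelectronic, higher Z=8 is smaller); N^3- < P^3- (same group, 1 shell fewer).
Overall: Al^3+ < Mg^2+ < Na^+ < F^- < O^2- < N^3- < P^3-. P^3- has 6 below it and 0 above. That's 6.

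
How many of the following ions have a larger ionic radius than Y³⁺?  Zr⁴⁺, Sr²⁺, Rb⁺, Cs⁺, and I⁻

Work out protons and electrons: Zr⁴⁺ (Z=40, 36 e⁻), Y³⁺ (Z=39, 36 e⁻), Sr²⁺ (Z=38, 36 e⁻), Rb⁺ (Z=37, 36 e⁻), Cs⁺ (Z=55, 54 e⁻), I⁻ (Z=53, 54 e⁻). Zr⁴⁺ < Y³⁺ (isoelectronic, higher Z=40 is smaller); Y³⁺ < Sr²⁺ (both 36 e⁻, Z=39>38); Sr²⁺ < Rb⁺ (isoelectronic, higher Z=38 is smaller); Rb⁺ < Cs⁺ (same group, period 5 vs 6); Cs⁺ < I⁻ (both 54 e⁻, Z=55>53).
Relative to Y³⁺, the ions that are larger are Sr²⁺, Rb⁺, Cs⁺, I⁻. So 4 are larger.

4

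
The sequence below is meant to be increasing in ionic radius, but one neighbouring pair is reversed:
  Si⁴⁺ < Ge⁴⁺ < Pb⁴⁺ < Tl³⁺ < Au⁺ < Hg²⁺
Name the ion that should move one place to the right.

Au⁺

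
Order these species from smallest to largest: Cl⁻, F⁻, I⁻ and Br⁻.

F⁻ < Cl⁻ < Br⁻ < I⁻

Same group, same charge. Going down the group adds an extra shell of electrons, so the ion gets larger: F⁻ is highest in the group and smallest.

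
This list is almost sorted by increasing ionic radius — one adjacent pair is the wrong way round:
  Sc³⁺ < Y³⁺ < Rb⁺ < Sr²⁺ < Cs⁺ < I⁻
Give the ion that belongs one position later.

Rb⁺

Compare adjacent ions: both have 36 electrons but Z(Sr)=38 > Z(Rb)=37, so Sr²⁺ should be the smaller of the two — yet in this increasing list Rb⁺ sits before Sr²⁺. Nothing else is reversed, so Rb⁺ should move one place to the right.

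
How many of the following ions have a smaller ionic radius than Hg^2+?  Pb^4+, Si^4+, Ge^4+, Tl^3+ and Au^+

Work out protons and electrons: Si^4+ (Z=14, 10 e⁻), Ge^4+ (Z=32, 28 e⁻), Pb^4+ (Z=82, 78 e⁻), Tl^3+ (Z=81, 78 e⁻), Hg^2+ (Z=80, 78 e⁻), Au^+ (Z=79, 78 e⁻). Si^4+ < Ge^4+ (same group, 1 shell fewer); Ge^4+ < Pb^4+ (same group, period 4 vs 6); Pb^4+ < Tl^3+ (both 78 e⁻, Z=82>81); Tl^3+ < Hg^2+ (isoelectronic, higher Z=81 is smaller); Hg^2+ < Au^+ (isoelectronic, higher Z=80 is smaller).
Ordering all of them (including Hg^2+) by radius gives Si^4+ < Ge^4+ < Pb^4+ < Tl^3+ < Hg^2+ < Au^+. So 4 are smaller.

4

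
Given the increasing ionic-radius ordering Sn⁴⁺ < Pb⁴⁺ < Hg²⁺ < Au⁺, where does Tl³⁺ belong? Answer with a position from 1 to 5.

3

Tabulating Z and e⁻: Sn⁴⁺ (Z=50, 46 e⁻), Pb⁴⁺ (Z=82, 78 e⁻), Tl³⁺ (Z=81, 78 e⁻), Hg²⁺ (Z=80, 78 e⁻), Au⁺ (Z=79, 78 e⁻). Sn⁴⁺ < Pb⁴⁺ (same group, period 5 vs 6); Pb⁴⁺ < Tl³⁺ (both 78 e⁻, Z=82>81); Tl³⁺ < Hg²⁺ (isoelectronic, higher Z=81 is smaller); Hg²⁺ < Au⁺ (both 78 e⁻, Z=80>79).
The complete sequence is Sn⁴⁺ < Pb⁴⁺ < Tl³⁺ < Hg²⁺ < Au⁺. Tl³⁺ sits at position 3.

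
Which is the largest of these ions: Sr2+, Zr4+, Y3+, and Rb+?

These species are isoelectronic with 36 electrons. The only difference is the number of protons: Zr4+ (Z=40), Y3+ (Z=39), Sr2+ (Z=38), Rb+ (Z=37). The strongest nuclear pull (Zr4+) gives the smallest ion.

Rb+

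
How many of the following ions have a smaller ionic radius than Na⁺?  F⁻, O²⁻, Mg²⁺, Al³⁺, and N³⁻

Each ion has 10 electrons. The ranking follows nuclear charge in reverse — greater Z gives a smaller radius. Al³⁺ (Z=13), Mg²⁺ (Z=12), Na⁺ (Z=11), F⁻ (Z=9), O²⁻ (Z=8), N³⁻ (Z=7).
Relative to Na⁺, the ions that are smaller are Al³⁺, Mg²⁺. So 2 are smaller.

2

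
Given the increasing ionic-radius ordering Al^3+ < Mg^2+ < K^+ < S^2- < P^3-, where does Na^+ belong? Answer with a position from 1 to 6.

3

Work out protons and electrons: Al^3+: 10 e⁻, Z=13, Mg^2+: 10 e⁻, Z=12, Na^+: 10 e⁻, Z=11, K^+: 18 e⁻, Z=19, S^2-: 18 e⁻, Z=16, P^3-: 18 e⁻, Z=15. Al^3+ < Mg^2+ (isoelectronic, higher Z=13 is smaller); Mg^2+ < Na^+ (both 10 e⁻, Z=12>11); Na^+ < K^+ (same group, 1 shell fewer); K^+ < S^2- (both 18 e⁻, Z=19>16); S^2- < P^3- (both 18 e⁻, Z=16>15).
With Na^+ included the full order is Al^3+ < Mg^2+ < Na^+ < K^+ < S^2- < P^3-, so it takes position 3.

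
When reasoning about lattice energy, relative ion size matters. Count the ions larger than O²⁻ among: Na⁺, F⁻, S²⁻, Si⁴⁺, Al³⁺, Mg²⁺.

1

Si⁴⁺ (Z=14, 10 e⁻), Al³⁺ (Z=13, 10 e⁻), Mg²⁺ (Z=12, 10 e⁻), Na⁺ (Z=11, 10 e⁻), F⁻ (Z=9, 10 e⁻), O²⁻ (Z=8, 10 e⁻), S²⁻ (Z=16, 18 e⁻). Si⁴⁺ < Al³⁺ (both 10 e⁻, Z=14>13); Al³⁺ < Mg²⁺ (isoelectronic, higher Z=13 is smaller); Mg²⁺ < Na⁺ (both 10 e⁻, Z=12>11); Na⁺ < F⁻ (both 10 e⁻, Z=11>9); F⁻ < O²⁻ (isoelectronic, higher Z=9 is smaller); O²⁻ < S²⁻ (same group, period 2 vs 3).
Overall: Si⁴⁺ < Al³⁺ < Mg²⁺ < Na⁺ < F⁻ < O²⁻ < S²⁻. O²⁻ has 5 below it and 1 above. That's 1.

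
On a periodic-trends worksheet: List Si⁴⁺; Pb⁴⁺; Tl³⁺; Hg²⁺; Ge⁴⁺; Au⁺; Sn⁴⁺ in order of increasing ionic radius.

Work out protons and electrons: Si⁴⁺ has 10 e⁻ (Z=14), Ge⁴⁺ has 28 e⁻ (Z=32), Sn⁴⁺ has 46 e⁻ (Z=50), Pb⁴⁺ has 78 e⁻ (Z=82), Tl³⁺ has 78 e⁻ (Z=81), Hg²⁺ has 78 e⁻ (Z=80), Au⁺ has 78 e⁻ (Z=79). Si⁴⁺ < Ge⁴⁺ (same group, period 3 vs 4); Ge⁴⁺ < Sn⁴⁺ (same group, 1 shell fewer); Sn⁴⁺ < Pb⁴⁺ (same group, 1 shell fewer); Pb⁴⁺ < Tl³⁺ (both 78 e⁻, Z=82>81); Tl³⁺ < Hg²⁺ (isoelectronic, higher Z=81 is smaller); Hg²⁺ < Au⁺ (both 78 e⁻, Z=80>79).

Si⁴⁺ < Ge⁴⁺ < Sn⁴⁺ < Pb⁴⁺ < Tl³⁺ < Hg²⁺ < Au⁺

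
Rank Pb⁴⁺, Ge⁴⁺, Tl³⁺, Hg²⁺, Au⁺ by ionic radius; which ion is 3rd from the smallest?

Ge⁴⁺ has 28 e⁻ (Z=32), Pb⁴⁺ has 78 e⁻ (Z=82), Tl³⁺ has 78 e⁻ (Z=81), Hg²⁺ has 78 e⁻ (Z=80), Au⁺ has 78 e⁻ (Z=79). Ge⁴⁺ < Pb⁴⁺ (same group, period 4 vs 6); Pb⁴⁺ < Tl³⁺ (both 78 e⁻, Z=82>81); Tl³⁺ < Hg²⁺ (both 78 e⁻, Z=81>80); Hg²⁺ < Au⁺ (both 78 e⁻, Z=80>79).
That gives Ge⁴⁺ < Pb⁴⁺ < Tl³⁺ < Hg²⁺ < Au⁺. From the smallest end, number 3 is Tl³⁺.

Tl³⁺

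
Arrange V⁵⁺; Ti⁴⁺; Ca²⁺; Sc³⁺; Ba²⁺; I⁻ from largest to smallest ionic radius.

I⁻ > Ba²⁺ > Ca²⁺ > Sc³⁺ > Ti⁴⁺ > V⁵⁺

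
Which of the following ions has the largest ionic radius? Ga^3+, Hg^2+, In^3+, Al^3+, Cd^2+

Hg^2+

Al^3+ (Z=13, 10 e⁻), Ga^3+ (Z=31, 28 e⁻), In^3+ (Z=49, 46 e⁻), Cd^2+ (Z=48, 46 e⁻), Hg^2+ (Z=80, 78 e⁻). Al^3+ < Ga^3+ (same group, period 3 vs 4); Ga^3+ < In^3+ (same group, 1 shell fewer); In^3+ < Cd^2+ (both 46 e⁻, Z=49>48); Cd^2+ < Hg^2+ (same group, period 5 vs 6).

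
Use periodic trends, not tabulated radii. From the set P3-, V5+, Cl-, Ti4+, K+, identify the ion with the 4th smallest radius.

Each ion has 18 electrons. The ranking follows nuclear charge in reverse — greater Z gives a smaller radius. V5+ (Z=23), Ti4+ (Z=22), K+ (Z=19), Cl- (Z=17), P3- (Z=15).
That gives V5+ < Ti4+ < K+ < Cl- < P3-. From the smallest end, number 4 is Cl-.

Cl-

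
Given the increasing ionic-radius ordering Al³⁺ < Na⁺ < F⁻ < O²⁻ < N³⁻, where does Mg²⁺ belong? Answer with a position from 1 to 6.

Each ion has 10 electrons. The ranking follows nuclear charge in reverse — greater Z gives a smaller radius. Al³⁺ (Z=13), Mg²⁺ (Z=12), Na⁺ (Z=11), F⁻ (Z=9), O²⁻ (Z=8), N³⁻ (Z=7).
Merged order: Al³⁺ < Mg²⁺ < Na⁺ < F⁻ < O²⁻ < N³⁻ — Mg²⁺ is number 2.

2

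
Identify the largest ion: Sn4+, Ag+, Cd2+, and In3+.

These species are isoelectronic with 46 electrons. The only difference is the number of protons: Sn4+ (Z=50), In3+ (Z=49), Cd2+ (Z=48), Ag+ (Z=47). The strongest nuclear pull (Sn4+) gives the smallest ion.

Ag+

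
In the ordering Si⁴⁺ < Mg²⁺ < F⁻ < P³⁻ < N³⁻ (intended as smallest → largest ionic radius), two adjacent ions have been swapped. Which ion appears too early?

Compare adjacent ions: same group and charge — period 2 sits above period 3, so N³⁻ is smaller — yet in this increasing list P³⁻ sits before N³⁻. Nothing else is reversed, so P³⁻ should move one place to the right.

P³⁻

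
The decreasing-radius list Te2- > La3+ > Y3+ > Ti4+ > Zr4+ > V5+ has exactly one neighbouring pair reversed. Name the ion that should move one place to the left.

Check each adjacent pair. Ti4+ and Zr4+ are reversed: same group and charge — period 4 sits above period 5, so Ti4+ is smaller. No other neighbouring pair contradicts the periodic trends, so Zr4+ is the ion listed too late.

Zr4+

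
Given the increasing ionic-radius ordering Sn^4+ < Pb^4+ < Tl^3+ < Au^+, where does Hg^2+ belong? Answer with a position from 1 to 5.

Work out protons and electrons: Sn^4+: 46 e⁻, Z=50, Pb^4+: 78 e⁻, Z=82, Tl^3+: 78 e⁻, Z=81, Hg^2+: 78 e⁻, Z=80, Au^+: 78 e⁻, Z=79. Sn^4+ < Pb^4+ (same group, period 5 vs 6); Pb^4+ < Tl^3+ (isoelectronic, higher Z=82 is smaller); Tl^3+ < Hg^2+ (isoelectronic, higher Z=81 is smaller); Hg^2+ < Au^+ (isoelectronic, higher Z=80 is smaller).
Merged order: Sn^4+ < Pb^4+ < Tl^3+ < Hg^2+ < Au^+ — Hg^2+ is number 4.

4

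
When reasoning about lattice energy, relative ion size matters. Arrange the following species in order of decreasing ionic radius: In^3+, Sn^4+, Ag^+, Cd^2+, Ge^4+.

Ag^+ > Cd^2+ > In^3+ > Sn^4+ > Ge^4+

First list Z and electron count for each: Ge^4+ (Z=32, 28 e⁻), Sn^4+ (Z=50, 46 e⁻), In^3+ (Z=49, 46 e⁻), Cd^2+ (Z=48, 46 e⁻), Ag^+ (Z=47, 46 e⁻). Ge^4+ < Sn^4+ (same group, 1 shell fewer); Sn^4+ < In^3+ (both 46 e⁻, Z=50>49); In^3+ < Cd^2+ (both 46 e⁻, Z=49>48); Cd^2+ < Ag^+ (isoelectronic, higher Z=48 is smaller).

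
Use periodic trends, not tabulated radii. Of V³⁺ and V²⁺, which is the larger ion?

V²⁺

Same element, different charge: the more highly charged cation has fewer electrons and a greater effective nuclear charge per electron, making V³⁺ the smallest.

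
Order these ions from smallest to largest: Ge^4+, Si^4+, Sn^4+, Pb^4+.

Si^4+ < Ge^4+ < Sn^4+ < Pb^4+

Same group, same charge. Going down the group adds an extra shell of electrons, so the ion gets larger: Si^4+ is highest in the group and smallest.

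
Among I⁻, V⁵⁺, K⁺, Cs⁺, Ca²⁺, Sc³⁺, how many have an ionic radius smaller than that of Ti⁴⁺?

1

First list Z and electron count for each: V⁵⁺: 18 e⁻, Z=23, Ti⁴⁺: 18 e⁻, Z=22, Sc³⁺: 18 e⁻, Z=21, Ca²⁺: 18 e⁻, Z=20, K⁺: 18 e⁻, Z=19, Cs⁺: 54 e⁻, Z=55, I⁻: 54 e⁻, Z=53. V⁵⁺ < Ti⁴⁺ (both 18 e⁻, Z=23>22); Ti⁴⁺ < Sc³⁺ (both 18 e⁻, Z=22>21); Sc³⁺ < Ca²⁺ (both 18 e⁻, Z=21>20); Ca²⁺ < K⁺ (isoelectronic, higher Z=20 is smaller); K⁺ < Cs⁺ (same group, 2 shells fewer); Cs⁺ < I⁻ (isoelectronic, higher Z=55 is smaller).
Placing each against Ti⁴⁺: smaller — V⁵⁺; larger — Sc³⁺, Ca²⁺, K⁺, Cs⁺, I⁻. Count: 1.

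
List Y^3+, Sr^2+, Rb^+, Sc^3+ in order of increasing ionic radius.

Sc^3+ < Y^3+ < Sr^2+ < Rb^+

Tabulating Z and e⁻: Sc^3+ has 18 e⁻ (Z=21), Y^3+ has 36 e⁻ (Z=39), Sr^2+ has 36 e⁻ (Z=38), Rb^+ has 36 e⁻ (Z=37). Sc^3+ < Y^3+ (same group, 1 shell fewer); Y^3+ < Sr^2+ (both 36 e⁻, Z=39>38); Sr^2+ < Rb^+ (isoelectronic, higher Z=38 is smaller).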